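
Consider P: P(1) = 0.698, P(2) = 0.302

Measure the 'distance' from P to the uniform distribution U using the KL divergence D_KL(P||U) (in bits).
0.1163 bits

U(i) = 1/2 for all i

D_KL(P||U) = Σ P(x) log₂(P(x) / (1/2))
           = Σ P(x) log₂(P(x)) + log₂(2)
           = log₂(2) - H(P)

H(P) = -Σ P(x) log₂(P(x)):
  -P(1)·log₂(P(1)) = -(0.698)·log₂(0.698) = 0.36205
  -P(2)·log₂(P(2)) = -(0.302)·log₂(0.302) = 0.52167
H(P) = 0.36205 + 0.52167 = 0.88372 bits

log₂(2) = 1.00000 bits

D_KL(P||U) = 1.00000 - 0.88372 = 0.11628 ≈ 0.1163 bits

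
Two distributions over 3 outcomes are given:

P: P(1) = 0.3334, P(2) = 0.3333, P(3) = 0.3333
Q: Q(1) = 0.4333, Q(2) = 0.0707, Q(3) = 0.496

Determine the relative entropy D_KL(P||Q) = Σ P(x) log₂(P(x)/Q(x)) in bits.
0.4284 bits

D_KL(P||Q) = Σ P(x) log₂(P(x)/Q(x))

Computing term by term:
  P(1)·log₂(P(1)/Q(1)) = 0.3334·log₂(0.3334/0.4333) = -0.12606
  P(2)·log₂(P(2)/Q(2)) = 0.3333·log₂(0.3333/0.0707) = 0.74561
  P(3)·log₂(P(3)/Q(3)) = 0.3333·log₂(0.3333/0.496) = -0.19115

D_KL(P||Q) = -0.12606 + 0.74561 - 0.19115 = 0.42840 ≈ 0.4284 bits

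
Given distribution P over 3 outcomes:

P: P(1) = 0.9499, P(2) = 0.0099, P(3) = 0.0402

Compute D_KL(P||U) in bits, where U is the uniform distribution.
1.2622 bits

U(i) = 1/3 for all i

D_KL(P||U) = Σ P(x) log₂(P(x) / (1/3))
           = Σ P(x) log₂(P(x)) + log₂(3)
           = log₂(3) - H(P)

H(P) = -Σ P(x) log₂(P(x)):
  -P(1)·log₂(P(1)) = -(0.9499)·log₂(0.9499) = 0.07044
  -P(2)·log₂(P(2)) = -(0.0099)·log₂(0.0099) = 0.06592
  -P(3)·log₂(P(3)) = -(0.0402)·log₂(0.0402) = 0.18639
H(P) = 0.07044 + 0.06592 + 0.18639 = 0.32275 bits

log₂(3) = 1.58496 bits

D_KL(P||U) = 1.58496 - 0.32275 = 1.26221 ≈ 1.2622 bits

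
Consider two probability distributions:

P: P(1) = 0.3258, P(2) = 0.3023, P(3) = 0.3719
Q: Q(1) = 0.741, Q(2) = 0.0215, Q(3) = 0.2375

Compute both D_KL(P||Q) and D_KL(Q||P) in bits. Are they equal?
D_KL(P||Q) = 1.0072 bits, D_KL(Q||P) = 0.6428 bits. No, they are not equal.

D_KL(P||Q) = Σ P(x) log₂(P(x)/Q(x))

Computing term by term:
  P(1)·log₂(P(1)/Q(1)) = 0.3258·log₂(0.3258/0.741) = -0.38623
  P(2)·log₂(P(2)/Q(2)) = 0.3023·log₂(0.3023/0.0215) = 1.15284
  P(3)·log₂(P(3)/Q(3)) = 0.3719·log₂(0.3719/0.2375) = 0.24061

D_KL(P||Q) = -0.38623 + 1.15284 + 0.24061 = 1.00722 ≈ 1.0072 bits

D_KL(Q||P) = Σ Q(x) log₂(Q(x)/P(x))

Computing term by term:
  Q(1)·log₂(Q(1)/P(1)) = 0.741·log₂(0.741/0.3258) = 0.87845
  Q(2)·log₂(Q(2)/P(2)) = 0.0215·log₂(0.0215/0.3023) = -0.08199
  Q(3)·log₂(Q(3)/P(3)) = 0.2375·log₂(0.2375/0.3719) = -0.15366

D_KL(Q||P) = 0.87845 - 0.08199 - 0.15366 = 0.64280 ≈ 0.6428 bits

These are NOT equal (difference: 0.3644 bits). KL divergence is asymmetric: D_KL(P||Q) ≠ D_KL(Q||P) in general.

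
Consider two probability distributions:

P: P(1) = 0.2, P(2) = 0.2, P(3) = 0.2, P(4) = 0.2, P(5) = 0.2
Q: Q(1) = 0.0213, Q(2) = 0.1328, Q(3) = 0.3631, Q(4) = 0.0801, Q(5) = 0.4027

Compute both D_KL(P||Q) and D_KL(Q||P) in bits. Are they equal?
D_KL(P||Q) = 0.6544 bits, D_KL(Q||P) = 0.4660 bits. No, they are not equal.

D_KL(P||Q) = Σ P(x) log₂(P(x)/Q(x))

Computing term by term:
  P(1)·log₂(P(1)/Q(1)) = 0.2·log₂(0.2/0.0213) = 0.64621
  P(2)·log₂(P(2)/Q(2)) = 0.2·log₂(0.2/0.1328) = 0.11815
  P(3)·log₂(P(3)/Q(3)) = 0.2·log₂(0.2/0.3631) = -0.17207
  P(4)·log₂(P(4)/Q(4)) = 0.2·log₂(0.2/0.0801) = 0.26403
  P(5)·log₂(P(5)/Q(5)) = 0.2·log₂(0.2/0.4027) = -0.20194

D_KL(P||Q) = 0.64621 + 0.11815 - 0.17207 + 0.26403 - 0.20194 = 0.65438 ≈ 0.6544 bits

D_KL(Q||P) = Σ Q(x) log₂(Q(x)/P(x))

Computing term by term:
  Q(1)·log₂(Q(1)/P(1)) = 0.0213·log₂(0.0213/0.2) = -0.06882
  Q(2)·log₂(Q(2)/P(2)) = 0.1328·log₂(0.1328/0.2) = -0.07845
  Q(3)·log₂(Q(3)/P(3)) = 0.3631·log₂(0.3631/0.2) = 0.31240
  Q(4)·log₂(Q(4)/P(4)) = 0.0801·log₂(0.0801/0.2) = -0.10574
  Q(5)·log₂(Q(5)/P(5)) = 0.4027·log₂(0.4027/0.2) = 0.40661

D_KL(Q||P) = -0.06882 - 0.07845 + 0.31240 - 0.10574 + 0.40661 = 0.46600 ≈ 0.4660 bits

These are NOT equal (difference: 0.1884 bits). KL divergence is asymmetric: D_KL(P||Q) ≠ D_KL(Q||P) in general.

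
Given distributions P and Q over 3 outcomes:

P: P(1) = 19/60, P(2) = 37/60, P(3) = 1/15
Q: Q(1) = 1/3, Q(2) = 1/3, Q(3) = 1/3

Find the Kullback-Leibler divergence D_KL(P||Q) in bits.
0.3691 bits

D_KL(P||Q) = Σ P(x) log₂(P(x)/Q(x))

Computing term by term:
  P(1)·log₂(P(1)/Q(1)) = (19/60)·log₂((19/60)/(1/3)) = -0.02343
  P(2)·log₂(P(2)/Q(2)) = (37/60)·log₂((37/60)/(1/3)) = 0.54731
  P(3)·log₂(P(3)/Q(3)) = (1/15)·log₂((1/15)/(1/3)) = -0.15480

D_KL(P||Q) = -0.02343 + 0.54731 - 0.15480 = 0.36908 ≈ 0.3691 bits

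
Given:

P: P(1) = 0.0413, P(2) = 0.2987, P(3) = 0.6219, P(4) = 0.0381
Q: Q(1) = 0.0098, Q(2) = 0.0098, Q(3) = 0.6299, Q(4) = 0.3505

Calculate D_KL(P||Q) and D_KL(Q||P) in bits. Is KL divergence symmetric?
D_KL(P||Q) = 1.4248 bits, D_KL(Q||P) = 1.0651 bits. No, KL divergence is not symmetric.

D_KL(P||Q) = Σ P(x) log₂(P(x)/Q(x))

Computing term by term:
  P(1)·log₂(P(1)/Q(1)) = 0.0413·log₂(0.0413/0.0098) = 0.08571
  P(2)·log₂(P(2)/Q(2)) = 0.2987·log₂(0.2987/0.0098) = 1.47252
  P(3)·log₂(P(3)/Q(3)) = 0.6219·log₂(0.6219/0.6299) = -0.01147
  P(4)·log₂(P(4)/Q(4)) = 0.0381·log₂(0.0381/0.3505) = -0.12198

D_KL(P||Q) = 0.08571 + 1.47252 - 0.01147 - 0.12198 = 1.42478 ≈ 1.4248 bits

D_KL(Q||P) = Σ Q(x) log₂(Q(x)/P(x))

Computing term by term:
  Q(1)·log₂(Q(1)/P(1)) = 0.0098·log₂(0.0098/0.0413) = -0.02034
  Q(2)·log₂(Q(2)/P(2)) = 0.0098·log₂(0.0098/0.2987) = -0.04831
  Q(3)·log₂(Q(3)/P(3)) = 0.6299·log₂(0.6299/0.6219) = 0.01162
  Q(4)·log₂(Q(4)/P(4)) = 0.3505·log₂(0.3505/0.0381) = 1.12214

D_KL(Q||P) = -0.02034 - 0.04831 + 0.01162 + 1.12214 = 1.06511 ≈ 1.0651 bits

These are NOT equal (difference: 0.3597 bits). KL divergence is asymmetric: D_KL(P||Q) ≠ D_KL(Q||P) in general.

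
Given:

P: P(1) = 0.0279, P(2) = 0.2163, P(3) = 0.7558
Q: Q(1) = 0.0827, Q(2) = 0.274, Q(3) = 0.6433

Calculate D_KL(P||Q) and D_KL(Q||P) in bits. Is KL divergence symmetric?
D_KL(P||Q) = 0.0582 bits, D_KL(Q||P) = 0.0735 bits. No, KL divergence is not symmetric.

D_KL(P||Q) = Σ P(x) log₂(P(x)/Q(x))

Computing term by term:
  P(1)·log₂(P(1)/Q(1)) = 0.0279·log₂(0.0279/0.0827) = -0.04374
  P(2)·log₂(P(2)/Q(2)) = 0.2163·log₂(0.2163/0.274) = -0.07379
  P(3)·log₂(P(3)/Q(3)) = 0.7558·log₂(0.7558/0.6433) = 0.17573

D_KL(P||Q) = -0.04374 - 0.07379 + 0.17573 = 0.05820 ≈ 0.0582 bits

D_KL(Q||P) = Σ Q(x) log₂(Q(x)/P(x))

Computing term by term:
  Q(1)·log₂(Q(1)/P(1)) = 0.0827·log₂(0.0827/0.0279) = 0.12964
  Q(2)·log₂(Q(2)/P(2)) = 0.274·log₂(0.274/0.2163) = 0.09347
  Q(3)·log₂(Q(3)/P(3)) = 0.6433·log₂(0.6433/0.7558) = -0.14958

D_KL(Q||P) = 0.12964 + 0.09347 - 0.14958 = 0.07353 ≈ 0.0735 bits

These are NOT equal (difference: 0.0153 bits). KL divergence is asymmetric: D_KL(P||Q) ≠ D_KL(Q||P) in general.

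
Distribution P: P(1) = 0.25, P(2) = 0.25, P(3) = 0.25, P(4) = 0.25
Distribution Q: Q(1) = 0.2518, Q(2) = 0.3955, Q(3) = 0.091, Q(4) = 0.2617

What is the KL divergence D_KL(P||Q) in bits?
0.1800 bits

D_KL(P||Q) = Σ P(x) log₂(P(x)/Q(x))

Computing term by term:
  P(1)·log₂(P(1)/Q(1)) = 0.25·log₂(0.25/0.2518) = -0.00259
  P(2)·log₂(P(2)/Q(2)) = 0.25·log₂(0.25/0.3955) = -0.16544
  P(3)·log₂(P(3)/Q(3)) = 0.25·log₂(0.25/0.091) = 0.36450
  P(4)·log₂(P(4)/Q(4)) = 0.25·log₂(0.25/0.2617) = -0.01650

D_KL(P||Q) = -0.00259 - 0.16544 + 0.36450 - 0.01650 = 0.17997 ≈ 0.1800 bits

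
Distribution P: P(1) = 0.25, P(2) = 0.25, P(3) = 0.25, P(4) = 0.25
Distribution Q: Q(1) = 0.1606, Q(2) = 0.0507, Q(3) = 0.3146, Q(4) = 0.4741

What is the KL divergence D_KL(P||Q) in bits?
0.4214 bits

D_KL(P||Q) = Σ P(x) log₂(P(x)/Q(x))

Computing term by term:
  P(1)·log₂(P(1)/Q(1)) = 0.25·log₂(0.25/0.1606) = 0.15961
  P(2)·log₂(P(2)/Q(2)) = 0.25·log₂(0.25/0.0507) = 0.57547
  P(3)·log₂(P(3)/Q(3)) = 0.25·log₂(0.25/0.3146) = -0.08290
  P(4)·log₂(P(4)/Q(4)) = 0.25·log₂(0.25/0.4741) = -0.23082

D_KL(P||Q) = 0.15961 + 0.57547 - 0.08290 - 0.23082 = 0.42136 ≈ 0.4214 bits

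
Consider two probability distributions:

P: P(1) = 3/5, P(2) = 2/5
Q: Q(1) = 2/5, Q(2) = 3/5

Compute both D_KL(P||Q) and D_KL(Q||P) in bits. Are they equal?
D_KL(P||Q) = 0.1170 bits, D_KL(Q||P) = 0.1170 bits. Yes, in this case they are equal (although KL divergence is not symmetric in general).

D_KL(P||Q) = Σ P(x) log₂(P(x)/Q(x))

Computing term by term:
  P(1)·log₂(P(1)/Q(1)) = (3/5)·log₂((3/5)/(2/5)) = 0.35098
  P(2)·log₂(P(2)/Q(2)) = (2/5)·log₂((2/5)/(3/5)) = -0.23399

D_KL(P||Q) = 0.35098 - 0.23399 = 0.11699 ≈ 0.1170 bits

D_KL(Q||P) = Σ Q(x) log₂(Q(x)/P(x))

Computing term by term:
  Q(1)·log₂(Q(1)/P(1)) = (2/5)·log₂((2/5)/(3/5)) = -0.23399
  Q(2)·log₂(Q(2)/P(2)) = (3/5)·log₂((3/5)/(2/5)) = 0.35098

D_KL(Q||P) = -0.23399 + 0.35098 = 0.11699 ≈ 0.1170 bits

These ARE equal here. Q is P with outcomes relabeled (Q(1) = P(2), Q(2) = P(1)) by a relabeling that is its own inverse, so the two sums contain exactly the same terms in a different order. This is a special case — KL divergence is not symmetric in general: D_KL(P||Q) ≠ D_KL(Q||P) for most P, Q.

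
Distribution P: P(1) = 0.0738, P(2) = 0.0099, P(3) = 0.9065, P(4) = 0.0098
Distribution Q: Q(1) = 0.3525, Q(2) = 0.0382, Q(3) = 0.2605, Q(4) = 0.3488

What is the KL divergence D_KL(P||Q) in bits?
1.3945 bits

D_KL(P||Q) = Σ P(x) log₂(P(x)/Q(x))

Computing term by term:
  P(1)·log₂(P(1)/Q(1)) = 0.0738·log₂(0.0738/0.3525) = -0.16649
  P(2)·log₂(P(2)/Q(2)) = 0.0099·log₂(0.0099/0.0382) = -0.01929
  P(3)·log₂(P(3)/Q(3)) = 0.9065·log₂(0.9065/0.2605) = 1.63081
  P(4)·log₂(P(4)/Q(4)) = 0.0098·log₂(0.0098/0.3488) = -0.05050

D_KL(P||Q) = -0.16649 - 0.01929 + 1.63081 - 0.05050 = 1.39453 ≈ 1.3945 bits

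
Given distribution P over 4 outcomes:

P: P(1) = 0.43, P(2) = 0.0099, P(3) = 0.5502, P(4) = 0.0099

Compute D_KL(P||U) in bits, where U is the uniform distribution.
0.8703 bits

U(i) = 1/4 for all i

D_KL(P||U) = Σ P(x) log₂(P(x) / (1/4))
           = Σ P(x) log₂(P(x)) + log₂(4)
           = log₂(4) - H(P)

H(P) = -Σ P(x) log₂(P(x)):
  -P(1)·log₂(P(1)) = -(0.43)·log₂(0.43) = 0.52356
  -P(2)·log₂(P(2)) = -(0.0099)·log₂(0.0099) = 0.06592
  -P(3)·log₂(P(3)) = -(0.5502)·log₂(0.5502) = 0.47426
  -P(4)·log₂(P(4)) = -(0.0099)·log₂(0.0099) = 0.06592
H(P) = 0.52356 + 0.06592 + 0.47426 + 0.06592 = 1.12966 bits

log₂(4) = 2.00000 bits

D_KL(P||U) = 2.00000 - 1.12966 = 0.87034 ≈ 0.8703 bits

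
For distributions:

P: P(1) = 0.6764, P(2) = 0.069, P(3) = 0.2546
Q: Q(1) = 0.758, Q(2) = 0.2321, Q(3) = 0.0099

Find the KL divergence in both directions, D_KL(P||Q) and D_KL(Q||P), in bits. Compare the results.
D_KL(P||Q) = 0.9608 bits, D_KL(Q||P) = 0.4844 bits. D_KL(P||Q) is larger than D_KL(Q||P) by 0.4764 bits; the two directions differ.

D_KL(P||Q) = Σ P(x) log₂(P(x)/Q(x))

Computing term by term:
  P(1)·log₂(P(1)/Q(1)) = 0.6764·log₂(0.6764/0.758) = -0.11115
  P(2)·log₂(P(2)/Q(2)) = 0.069·log₂(0.069/0.2321) = -0.12076
  P(3)·log₂(P(3)/Q(3)) = 0.2546·log₂(0.2546/0.0099) = 1.19271

D_KL(P||Q) = -0.11115 - 0.12076 + 1.19271 = 0.96080 ≈ 0.9608 bits

D_KL(Q||P) = Σ Q(x) log₂(Q(x)/P(x))

Computing term by term:
  Q(1)·log₂(Q(1)/P(1)) = 0.758·log₂(0.758/0.6764) = 0.12456
  Q(2)·log₂(Q(2)/P(2)) = 0.2321·log₂(0.2321/0.069) = 0.40619
  Q(3)·log₂(Q(3)/P(3)) = 0.0099·log₂(0.0099/0.2546) = -0.04638

D_KL(Q||P) = 0.12456 + 0.40619 - 0.04638 = 0.48437 ≈ 0.4844 bits

These are NOT equal (difference: 0.4764 bits). KL divergence is asymmetric: D_KL(P||Q) ≠ D_KL(Q||P) in general.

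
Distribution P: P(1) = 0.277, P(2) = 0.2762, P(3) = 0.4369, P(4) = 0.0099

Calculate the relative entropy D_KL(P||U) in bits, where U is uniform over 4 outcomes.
0.3864 bits

U(i) = 1/4 for all i

D_KL(P||U) = Σ P(x) log₂(P(x) / (1/4))
           = Σ P(x) log₂(P(x)) + log₂(4)
           = log₂(4) - H(P)

H(P) = -Σ P(x) log₂(P(x)):
  -P(1)·log₂(P(1)) = -(0.277)·log₂(0.277) = 0.51302
  -P(2)·log₂(P(2)) = -(0.2762)·log₂(0.2762) = 0.51269
  -P(3)·log₂(P(3)) = -(0.4369)·log₂(0.4369) = 0.52193
  -P(4)·log₂(P(4)) = -(0.0099)·log₂(0.0099) = 0.06592
H(P) = 0.51302 + 0.51269 + 0.52193 + 0.06592 = 1.61356 bits

log₂(4) = 2.00000 bits

D_KL(P||U) = 2.00000 - 1.61356 = 0.38644 ≈ 0.3864 bits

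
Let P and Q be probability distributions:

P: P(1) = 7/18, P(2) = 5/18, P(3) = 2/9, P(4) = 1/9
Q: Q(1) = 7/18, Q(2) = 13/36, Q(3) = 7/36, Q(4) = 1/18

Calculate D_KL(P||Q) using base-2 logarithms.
0.0488 bits

D_KL(P||Q) = Σ P(x) log₂(P(x)/Q(x))

Computing term by term:
  P(1)·log₂(P(1)/Q(1)) = (7/18)·log₂((7/18)/(7/18)) = 0.00000
  P(2)·log₂(P(2)/Q(2)) = (5/18)·log₂((5/18)/(13/36)) = -0.10514
  P(3)·log₂(P(3)/Q(3)) = (2/9)·log₂((2/9)/(7/36)) = 0.04281
  P(4)·log₂(P(4)/Q(4)) = (1/9)·log₂((1/9)/(1/18)) = 0.11111

D_KL(P||Q) = 0.00000 - 0.10514 + 0.04281 + 0.11111 = 0.04878 ≈ 0.0488 bits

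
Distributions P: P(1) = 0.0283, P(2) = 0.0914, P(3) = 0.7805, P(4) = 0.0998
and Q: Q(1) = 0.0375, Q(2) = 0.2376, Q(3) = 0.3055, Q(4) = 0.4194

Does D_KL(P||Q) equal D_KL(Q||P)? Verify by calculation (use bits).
D_KL(P||Q) = 0.7120 bits, D_KL(Q||P) = 0.7980 bits. No — D_KL(P||Q) ≠ D_KL(Q||P) for this pair.

D_KL(P||Q) = Σ P(x) log₂(P(x)/Q(x))

Computing term by term:
  P(1)·log₂(P(1)/Q(1)) = 0.0283·log₂(0.0283/0.0375) = -0.01149
  P(2)·log₂(P(2)/Q(2)) = 0.0914·log₂(0.0914/0.2376) = -0.12597
  P(3)·log₂(P(3)/Q(3)) = 0.7805·log₂(0.7805/0.3055) = 1.05619
  P(4)·log₂(P(4)/Q(4)) = 0.0998·log₂(0.0998/0.4194) = -0.20671

D_KL(P||Q) = -0.01149 - 0.12597 + 1.05619 - 0.20671 = 0.71202 ≈ 0.7120 bits

D_KL(Q||P) = Σ Q(x) log₂(Q(x)/P(x))

Computing term by term:
  Q(1)·log₂(Q(1)/P(1)) = 0.0375·log₂(0.0375/0.0283) = 0.01523
  Q(2)·log₂(Q(2)/P(2)) = 0.2376·log₂(0.2376/0.0914) = 0.32748
  Q(3)·log₂(Q(3)/P(3)) = 0.3055·log₂(0.3055/0.7805) = -0.41341
  Q(4)·log₂(Q(4)/P(4)) = 0.4194·log₂(0.4194/0.0998) = 0.86867

D_KL(Q||P) = 0.01523 + 0.32748 - 0.41341 + 0.86867 = 0.79797 ≈ 0.7980 bits

These are NOT equal (difference: 0.0860 bits). KL divergence is asymmetric: D_KL(P||Q) ≠ D_KL(Q||P) in general.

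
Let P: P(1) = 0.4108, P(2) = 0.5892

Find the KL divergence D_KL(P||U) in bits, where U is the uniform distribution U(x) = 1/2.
0.0231 bits

U(i) = 1/2 for all i

D_KL(P||U) = Σ P(x) log₂(P(x) / (1/2))
           = Σ P(x) log₂(P(x)) + log₂(2)
           = log₂(2) - H(P)

H(P) = -Σ P(x) log₂(P(x)):
  -P(1)·log₂(P(1)) = -(0.4108)·log₂(0.4108) = 0.52726
  -P(2)·log₂(P(2)) = -(0.5892)·log₂(0.5892) = 0.44966
H(P) = 0.52726 + 0.44966 = 0.97692 bits

log₂(2) = 1.00000 bits

D_KL(P||U) = 1.00000 - 0.97692 = 0.02308 ≈ 0.0231 bits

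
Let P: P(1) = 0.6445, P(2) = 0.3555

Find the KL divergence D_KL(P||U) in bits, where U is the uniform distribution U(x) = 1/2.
0.0611 bits

U(i) = 1/2 for all i

D_KL(P||U) = Σ P(x) log₂(P(x) / (1/2))
           = Σ P(x) log₂(P(x)) + log₂(2)
           = log₂(2) - H(P)

H(P) = -Σ P(x) log₂(P(x)):
  -P(1)·log₂(P(1)) = -(0.6445)·log₂(0.6445) = 0.40845
  -P(2)·log₂(P(2)) = -(0.3555)·log₂(0.3555) = 0.53043
H(P) = 0.40845 + 0.53043 = 0.93888 bits

log₂(2) = 1.00000 bits

D_KL(P||U) = 1.00000 - 0.93888 = 0.06112 ≈ 0.0611 bits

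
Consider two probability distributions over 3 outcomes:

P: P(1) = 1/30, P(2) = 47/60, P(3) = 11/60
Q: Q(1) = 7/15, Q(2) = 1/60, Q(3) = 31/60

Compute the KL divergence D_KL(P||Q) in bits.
3.9501 bits

D_KL(P||Q) = Σ P(x) log₂(P(x)/Q(x))

Computing term by term:
  P(1)·log₂(P(1)/Q(1)) = (1/30)·log₂((1/30)/(7/15)) = -0.12691
  P(2)·log₂(P(2)/Q(2)) = (47/60)·log₂((47/60)/(1/60)) = 4.35109
  P(3)·log₂(P(3)/Q(3)) = (11/60)·log₂((11/60)/(31/60)) = -0.27404

D_KL(P||Q) = -0.12691 + 4.35109 - 0.27404 = 3.95014 ≈ 3.9501 bits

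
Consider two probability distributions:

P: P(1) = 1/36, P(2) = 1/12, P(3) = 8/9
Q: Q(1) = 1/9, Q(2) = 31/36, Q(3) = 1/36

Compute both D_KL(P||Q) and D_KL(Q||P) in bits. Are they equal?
D_KL(P||Q) = 4.1081 bits, D_KL(Q||P) = 2.9846 bits. No, they are not equal.

D_KL(P||Q) = Σ P(x) log₂(P(x)/Q(x))

Computing term by term:
  P(1)·log₂(P(1)/Q(1)) = (1/36)·log₂((1/36)/(1/9)) = -0.05556
  P(2)·log₂(P(2)/Q(2)) = (1/12)·log₂((1/12)/(31/36)) = -0.28077
  P(3)·log₂(P(3)/Q(3)) = (8/9)·log₂((8/9)/(1/36)) = 4.44444

D_KL(P||Q) = -0.05556 - 0.28077 + 4.44444 = 4.10811 ≈ 4.1081 bits

D_KL(Q||P) = Σ Q(x) log₂(Q(x)/P(x))

Computing term by term:
  Q(1)·log₂(Q(1)/P(1)) = (1/9)·log₂((1/9)/(1/36)) = 0.22222
  Q(2)·log₂(Q(2)/P(2)) = (31/36)·log₂((31/36)/(1/12)) = 2.90128
  Q(3)·log₂(Q(3)/P(3)) = (1/36)·log₂((1/36)/(8/9)) = -0.13889

D_KL(Q||P) = 0.22222 + 2.90128 - 0.13889 = 2.98461 ≈ 2.9846 bits

These are NOT equal (difference: 1.1235 bits). KL divergence is asymmetric: D_KL(P||Q) ≠ D_KL(Q||P) in general.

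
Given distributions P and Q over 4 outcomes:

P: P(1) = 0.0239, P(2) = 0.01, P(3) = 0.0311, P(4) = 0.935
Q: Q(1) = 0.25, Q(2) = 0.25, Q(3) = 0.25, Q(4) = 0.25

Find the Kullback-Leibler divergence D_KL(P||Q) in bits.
1.5584 bits

D_KL(P||Q) = Σ P(x) log₂(P(x)/Q(x))

Computing term by term:
  P(1)·log₂(P(1)/Q(1)) = 0.0239·log₂(0.0239/0.25) = -0.08095
  P(2)·log₂(P(2)/Q(2)) = 0.01·log₂(0.01/0.25) = -0.04644
  P(3)·log₂(P(3)/Q(3)) = 0.0311·log₂(0.0311/0.25) = -0.09352
  P(4)·log₂(P(4)/Q(4)) = 0.935·log₂(0.935/0.25) = 1.77934

D_KL(P||Q) = -0.08095 - 0.04644 - 0.09352 + 1.77934 = 1.55843 ≈ 1.5584 bits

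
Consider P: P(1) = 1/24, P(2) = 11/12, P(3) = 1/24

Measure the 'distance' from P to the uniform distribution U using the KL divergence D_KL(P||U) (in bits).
1.0878 bits

U(i) = 1/3 for all i

D_KL(P||U) = Σ P(x) log₂(P(x) / (1/3))
           = Σ P(x) log₂(P(x)) + log₂(3)
           = log₂(3) - H(P)

H(P) = -Σ P(x) log₂(P(x)):
  -P(1)·log₂(P(1)) = -(1/24)·log₂(1/24) = 0.19104
  -P(2)·log₂(P(2)) = -(11/12)·log₂(11/12) = 0.11507
  -P(3)·log₂(P(3)) = -(1/24)·log₂(1/24) = 0.19104
H(P) = 0.19104 + 0.11507 + 0.19104 = 0.49715 bits

log₂(3) = 1.58496 bits

D_KL(P||U) = 1.58496 - 0.49715 = 1.08781 ≈ 1.0878 bits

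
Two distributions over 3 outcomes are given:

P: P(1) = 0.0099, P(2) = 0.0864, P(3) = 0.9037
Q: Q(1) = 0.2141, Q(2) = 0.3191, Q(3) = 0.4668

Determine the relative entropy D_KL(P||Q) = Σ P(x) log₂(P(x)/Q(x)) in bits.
0.6545 bits

D_KL(P||Q) = Σ P(x) log₂(P(x)/Q(x))

Computing term by term:
  P(1)·log₂(P(1)/Q(1)) = 0.0099·log₂(0.0099/0.2141) = -0.04390
  P(2)·log₂(P(2)/Q(2)) = 0.0864·log₂(0.0864/0.3191) = -0.16286
  P(3)·log₂(P(3)/Q(3)) = 0.9037·log₂(0.9037/0.4668) = 0.86126

D_KL(P||Q) = -0.04390 - 0.16286 + 0.86126 = 0.65450 ≈ 0.6545 bits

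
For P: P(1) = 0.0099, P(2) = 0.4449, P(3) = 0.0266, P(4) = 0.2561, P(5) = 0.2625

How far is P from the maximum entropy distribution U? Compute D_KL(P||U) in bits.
0.5872 bits

U(i) = 1/5 for all i

D_KL(P||U) = Σ P(x) log₂(P(x) / (1/5))
           = Σ P(x) log₂(P(x)) + log₂(5)
           = log₂(5) - H(P)

H(P) = -Σ P(x) log₂(P(x)):
  -P(1)·log₂(P(1)) = -(0.0099)·log₂(0.0099) = 0.06592
  -P(2)·log₂(P(2)) = -(0.4449)·log₂(0.4449) = 0.51984
  -P(3)·log₂(P(3)) = -(0.0266)·log₂(0.0266) = 0.13918
  -P(4)·log₂(P(4)) = -(0.2561)·log₂(0.2561) = 0.50329
  -P(5)·log₂(P(5)) = -(0.2625)·log₂(0.2625) = 0.50652
H(P) = 0.06592 + 0.51984 + 0.13918 + 0.50329 + 0.50652 = 1.73475 bits

log₂(5) = 2.32193 bits

D_KL(P||U) = 2.32193 - 1.73475 = 0.58718 ≈ 0.5872 bits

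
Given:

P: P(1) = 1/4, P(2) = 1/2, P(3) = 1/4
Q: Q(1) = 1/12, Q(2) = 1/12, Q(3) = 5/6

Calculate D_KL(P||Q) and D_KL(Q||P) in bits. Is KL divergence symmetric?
D_KL(P||Q) = 1.2545 bits, D_KL(Q||P) = 1.1000 bits. No, KL divergence is not symmetric.

D_KL(P||Q) = Σ P(x) log₂(P(x)/Q(x))

Computing term by term:
  P(1)·log₂(P(1)/Q(1)) = (1/4)·log₂((1/4)/(1/12)) = 0.39624
  P(2)·log₂(P(2)/Q(2)) = (1/2)·log₂((1/2)/(1/12)) = 1.29248
  P(3)·log₂(P(3)/Q(3)) = (1/4)·log₂((1/4)/(5/6)) = -0.43424

D_KL(P||Q) = 0.39624 + 1.29248 - 0.43424 = 1.25448 ≈ 1.2545 bits

D_KL(Q||P) = Σ Q(x) log₂(Q(x)/P(x))

Computing term by term:
  Q(1)·log₂(Q(1)/P(1)) = (1/12)·log₂((1/12)/(1/4)) = -0.13208
  Q(2)·log₂(Q(2)/P(2)) = (1/12)·log₂((1/12)/(1/2)) = -0.21541
  Q(3)·log₂(Q(3)/P(3)) = (5/6)·log₂((5/6)/(1/4)) = 1.44747

D_KL(Q||P) = -0.13208 - 0.21541 + 1.44747 = 1.09998 ≈ 1.1000 bits

These are NOT equal (difference: 0.1545 bits). KL divergence is asymmetric: D_KL(P||Q) ≠ D_KL(Q||P) in general.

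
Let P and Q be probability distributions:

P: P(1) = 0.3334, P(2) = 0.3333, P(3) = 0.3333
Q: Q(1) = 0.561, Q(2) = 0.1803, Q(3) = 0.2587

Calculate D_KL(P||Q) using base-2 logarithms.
0.1670 bits

D_KL(P||Q) = Σ P(x) log₂(P(x)/Q(x))

Computing term by term:
  P(1)·log₂(P(1)/Q(1)) = 0.3334·log₂(0.3334/0.561) = -0.25030
  P(2)·log₂(P(2)/Q(2)) = 0.3333·log₂(0.3333/0.1803) = 0.29544
  P(3)·log₂(P(3)/Q(3)) = 0.3333·log₂(0.3333/0.2587) = 0.12183

D_KL(P||Q) = -0.25030 + 0.29544 + 0.12183 = 0.16697 ≈ 0.1670 bits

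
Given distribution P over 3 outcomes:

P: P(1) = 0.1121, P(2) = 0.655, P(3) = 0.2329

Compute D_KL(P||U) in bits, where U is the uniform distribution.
0.3416 bits

U(i) = 1/3 for all i

D_KL(P||U) = Σ P(x) log₂(P(x) / (1/3))
           = Σ P(x) log₂(P(x)) + log₂(3)
           = log₂(3) - H(P)

H(P) = -Σ P(x) log₂(P(x)):
  -P(1)·log₂(P(1)) = -(0.1121)·log₂(0.1121) = 0.35392
  -P(2)·log₂(P(2)) = -(0.655)·log₂(0.655) = 0.39983
  -P(3)·log₂(P(3)) = -(0.2329)·log₂(0.2329) = 0.48961
H(P) = 0.35392 + 0.39983 + 0.48961 = 1.24336 bits

log₂(3) = 1.58496 bits

D_KL(P||U) = 1.58496 - 1.24336 = 0.34160 ≈ 0.3416 bits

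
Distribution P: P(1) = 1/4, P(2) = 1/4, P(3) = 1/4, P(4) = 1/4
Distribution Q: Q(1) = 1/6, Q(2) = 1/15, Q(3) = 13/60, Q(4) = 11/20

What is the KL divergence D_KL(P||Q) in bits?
0.3902 bits

D_KL(P||Q) = Σ P(x) log₂(P(x)/Q(x))

Computing term by term:
  P(1)·log₂(P(1)/Q(1)) = (1/4)·log₂((1/4)/(1/6)) = 0.14624
  P(2)·log₂(P(2)/Q(2)) = (1/4)·log₂((1/4)/(1/15)) = 0.47672
  P(3)·log₂(P(3)/Q(3)) = (1/4)·log₂((1/4)/(13/60)) = 0.05161
  P(4)·log₂(P(4)/Q(4)) = (1/4)·log₂((1/4)/(11/20)) = -0.28438

D_KL(P||Q) = 0.14624 + 0.47672 + 0.05161 - 0.28438 = 0.39019 ≈ 0.3902 bits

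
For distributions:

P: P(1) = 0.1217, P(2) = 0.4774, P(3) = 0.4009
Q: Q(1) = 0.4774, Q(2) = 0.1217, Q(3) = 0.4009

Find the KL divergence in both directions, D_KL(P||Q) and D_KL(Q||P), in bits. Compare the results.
D_KL(P||Q) = 0.7014 bits, D_KL(Q||P) = 0.7014 bits. The two directions give exactly the same value for this pair.

D_KL(P||Q) = Σ P(x) log₂(P(x)/Q(x))

Computing term by term:
  P(1)·log₂(P(1)/Q(1)) = 0.1217·log₂(0.1217/0.4774) = -0.23998
  P(2)·log₂(P(2)/Q(2)) = 0.4774·log₂(0.4774/0.1217) = 0.94137
  P(3)·log₂(P(3)/Q(3)) = 0.4009·log₂(0.4009/0.4009) = 0.00000

D_KL(P||Q) = -0.23998 + 0.94137 + 0.00000 = 0.70139 ≈ 0.7014 bits

D_KL(Q||P) = Σ Q(x) log₂(Q(x)/P(x))

Computing term by term:
  Q(1)·log₂(Q(1)/P(1)) = 0.4774·log₂(0.4774/0.1217) = 0.94137
  Q(2)·log₂(Q(2)/P(2)) = 0.1217·log₂(0.1217/0.4774) = -0.23998
  Q(3)·log₂(Q(3)/P(3)) = 0.4009·log₂(0.4009/0.4009) = 0.00000

D_KL(Q||P) = 0.94137 - 0.23998 + 0.00000 = 0.70139 ≈ 0.7014 bits

These ARE equal here. Q is P with outcomes relabeled (Q(1) = P(2), Q(2) = P(1)) by a relabeling that is its own inverse, so the two sums contain exactly the same terms in a different order. This is a special case — KL divergence is not symmetric in general: D_KL(P||Q) ≠ D_KL(Q||P) for most P, Q.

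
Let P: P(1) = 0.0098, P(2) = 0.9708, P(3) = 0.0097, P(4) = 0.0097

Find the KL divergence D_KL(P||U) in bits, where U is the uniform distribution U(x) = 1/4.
1.7634 bits

U(i) = 1/4 for all i

D_KL(P||U) = Σ P(x) log₂(P(x) / (1/4))
           = Σ P(x) log₂(P(x)) + log₂(4)
           = log₂(4) - H(P)

H(P) = -Σ P(x) log₂(P(x)):
  -P(1)·log₂(P(1)) = -(0.0098)·log₂(0.0098) = 0.06540
  -P(2)·log₂(P(2)) = -(0.9708)·log₂(0.9708) = 0.04151
  -P(3)·log₂(P(3)) = -(0.0097)·log₂(0.0097) = 0.06487
  -P(4)·log₂(P(4)) = -(0.0097)·log₂(0.0097) = 0.06487
H(P) = 0.06540 + 0.04151 + 0.06487 + 0.06487 = 0.23665 bits

log₂(4) = 2.00000 bits

D_KL(P||U) = 2.00000 - 0.23665 = 1.76335 ≈ 1.7634 bits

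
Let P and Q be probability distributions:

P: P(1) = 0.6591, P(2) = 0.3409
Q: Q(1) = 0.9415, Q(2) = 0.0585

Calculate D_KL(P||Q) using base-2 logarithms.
0.5278 bits

D_KL(P||Q) = Σ P(x) log₂(P(x)/Q(x))

Computing term by term:
  P(1)·log₂(P(1)/Q(1)) = 0.6591·log₂(0.6591/0.9415) = -0.33908
  P(2)·log₂(P(2)/Q(2)) = 0.3409·log₂(0.3409/0.0585) = 0.86685

D_KL(P||Q) = -0.33908 + 0.86685 = 0.52777 ≈ 0.5278 bits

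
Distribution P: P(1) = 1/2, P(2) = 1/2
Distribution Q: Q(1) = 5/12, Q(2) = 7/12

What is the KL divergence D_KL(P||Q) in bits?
0.0203 bits

D_KL(P||Q) = Σ P(x) log₂(P(x)/Q(x))

Computing term by term:
  P(1)·log₂(P(1)/Q(1)) = (1/2)·log₂((1/2)/(5/12)) = 0.13152
  P(2)·log₂(P(2)/Q(2)) = (1/2)·log₂((1/2)/(7/12)) = -0.11120

D_KL(P||Q) = 0.13152 - 0.11120 = 0.02032 ≈ 0.0203 bits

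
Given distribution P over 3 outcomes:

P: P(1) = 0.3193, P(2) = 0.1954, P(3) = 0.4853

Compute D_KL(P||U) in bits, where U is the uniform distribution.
0.0926 bits

U(i) = 1/3 for all i

D_KL(P||U) = Σ P(x) log₂(P(x) / (1/3))
           = Σ P(x) log₂(P(x)) + log₂(3)
           = log₂(3) - H(P)

H(P) = -Σ P(x) log₂(P(x)):
  -P(1)·log₂(P(1)) = -(0.3193)·log₂(0.3193) = 0.52589
  -P(2)·log₂(P(2)) = -(0.1954)·log₂(0.1954) = 0.46026
  -P(3)·log₂(P(3)) = -(0.4853)·log₂(0.4853) = 0.50619
H(P) = 0.52589 + 0.46026 + 0.50619 = 1.49234 bits

log₂(3) = 1.58496 bits

D_KL(P||U) = 1.58496 - 1.49234 = 0.09262 ≈ 0.0926 bits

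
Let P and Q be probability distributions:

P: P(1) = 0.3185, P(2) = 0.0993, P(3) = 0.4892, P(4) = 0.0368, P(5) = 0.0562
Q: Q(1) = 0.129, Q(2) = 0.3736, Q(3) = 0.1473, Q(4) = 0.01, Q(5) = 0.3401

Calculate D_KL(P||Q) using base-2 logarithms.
0.9958 bits

D_KL(P||Q) = Σ P(x) log₂(P(x)/Q(x))

Computing term by term:
  P(1)·log₂(P(1)/Q(1)) = 0.3185·log₂(0.3185/0.129) = 0.41530
  P(2)·log₂(P(2)/Q(2)) = 0.0993·log₂(0.0993/0.3736) = -0.18982
  P(3)·log₂(P(3)/Q(3)) = 0.4892·log₂(0.4892/0.1473) = 0.84713
  P(4)·log₂(P(4)/Q(4)) = 0.0368·log₂(0.0368/0.01) = 0.06917
  P(5)·log₂(P(5)/Q(5)) = 0.0562·log₂(0.0562/0.3401) = -0.14597

D_KL(P||Q) = 0.41530 - 0.18982 + 0.84713 + 0.06917 - 0.14597 = 0.99581 ≈ 0.9958 bits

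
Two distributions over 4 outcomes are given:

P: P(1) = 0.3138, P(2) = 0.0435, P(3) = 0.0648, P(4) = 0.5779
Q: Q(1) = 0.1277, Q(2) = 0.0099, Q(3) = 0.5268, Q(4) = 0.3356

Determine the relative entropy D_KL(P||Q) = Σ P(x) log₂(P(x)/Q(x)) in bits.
0.7571 bits

D_KL(P||Q) = Σ P(x) log₂(P(x)/Q(x))

Computing term by term:
  P(1)·log₂(P(1)/Q(1)) = 0.3138·log₂(0.3138/0.1277) = 0.40703
  P(2)·log₂(P(2)/Q(2)) = 0.0435·log₂(0.0435/0.0099) = 0.09289
  P(3)·log₂(P(3)/Q(3)) = 0.0648·log₂(0.0648/0.5268) = -0.19590
  P(4)·log₂(P(4)/Q(4)) = 0.5779·log₂(0.5779/0.3356) = 0.45312

D_KL(P||Q) = 0.40703 + 0.09289 - 0.19590 + 0.45312 = 0.75714 ≈ 0.7571 bits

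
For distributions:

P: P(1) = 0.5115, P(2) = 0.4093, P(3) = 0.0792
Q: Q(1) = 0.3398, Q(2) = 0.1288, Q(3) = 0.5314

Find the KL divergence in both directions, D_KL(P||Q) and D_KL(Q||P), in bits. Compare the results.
D_KL(P||Q) = 0.7670 bits, D_KL(Q||P) = 1.0440 bits. D_KL(Q||P) is larger than D_KL(P||Q) by 0.2770 bits; the two directions differ.

D_KL(P||Q) = Σ P(x) log₂(P(x)/Q(x))

Computing term by term:
  P(1)·log₂(P(1)/Q(1)) = 0.5115·log₂(0.5115/0.3398) = 0.30181
  P(2)·log₂(P(2)/Q(2)) = 0.4093·log₂(0.4093/0.1288) = 0.68272
  P(3)·log₂(P(3)/Q(3)) = 0.0792·log₂(0.0792/0.5314) = -0.21750

D_KL(P||Q) = 0.30181 + 0.68272 - 0.21750 = 0.76703 ≈ 0.7670 bits

D_KL(Q||P) = Σ Q(x) log₂(Q(x)/P(x))

Computing term by term:
  Q(1)·log₂(Q(1)/P(1)) = 0.3398·log₂(0.3398/0.5115) = -0.20050
  Q(2)·log₂(Q(2)/P(2)) = 0.1288·log₂(0.1288/0.4093) = -0.21484
  Q(3)·log₂(Q(3)/P(3)) = 0.5314·log₂(0.5314/0.0792) = 1.45934

D_KL(Q||P) = -0.20050 - 0.21484 + 1.45934 = 1.04400 ≈ 1.0440 bits

These are NOT equal (difference: 0.2770 bits). KL divergence is asymmetric: D_KL(P||Q) ≠ D_KL(Q||P) in general.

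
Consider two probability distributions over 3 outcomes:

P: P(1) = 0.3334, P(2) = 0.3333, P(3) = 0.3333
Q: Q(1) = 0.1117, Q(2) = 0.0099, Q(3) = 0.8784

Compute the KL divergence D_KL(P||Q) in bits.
1.7509 bits

D_KL(P||Q) = Σ P(x) log₂(P(x)/Q(x))

Computing term by term:
  P(1)·log₂(P(1)/Q(1)) = 0.3334·log₂(0.3334/0.1117) = 0.52598
  P(2)·log₂(P(2)/Q(2)) = 0.3333·log₂(0.3333/0.0099) = 1.69091
  P(3)·log₂(P(3)/Q(3)) = 0.3333·log₂(0.3333/0.8784) = -0.46597

D_KL(P||Q) = 0.52598 + 1.69091 - 0.46597 = 1.75092 ≈ 1.7509 bits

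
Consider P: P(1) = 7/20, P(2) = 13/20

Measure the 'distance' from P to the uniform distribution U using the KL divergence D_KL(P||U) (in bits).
0.0659 bits

U(i) = 1/2 for all i

D_KL(P||U) = Σ P(x) log₂(P(x) / (1/2))
           = Σ P(x) log₂(P(x)) + log₂(2)
           = log₂(2) - H(P)

H(P) = -Σ P(x) log₂(P(x)):
  -P(1)·log₂(P(1)) = -(7/20)·log₂(7/20) = 0.53010
  -P(2)·log₂(P(2)) = -(13/20)·log₂(13/20) = 0.40397
H(P) = 0.53010 + 0.40397 = 0.93407 bits

log₂(2) = 1.00000 bits

D_KL(P||U) = 1.00000 - 0.93407 = 0.06593 ≈ 0.0659 bits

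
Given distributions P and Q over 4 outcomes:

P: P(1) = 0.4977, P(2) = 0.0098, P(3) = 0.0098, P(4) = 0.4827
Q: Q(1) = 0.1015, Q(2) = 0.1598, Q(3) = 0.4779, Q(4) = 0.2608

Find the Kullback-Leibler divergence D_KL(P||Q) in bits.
1.4759 bits

D_KL(P||Q) = Σ P(x) log₂(P(x)/Q(x))

Computing term by term:
  P(1)·log₂(P(1)/Q(1)) = 0.4977·log₂(0.4977/0.1015) = 1.14162
  P(2)·log₂(P(2)/Q(2)) = 0.0098·log₂(0.0098/0.1598) = -0.03947
  P(3)·log₂(P(3)/Q(3)) = 0.0098·log₂(0.0098/0.4779) = -0.05496
  P(4)·log₂(P(4)/Q(4)) = 0.4827·log₂(0.4827/0.2608) = 0.42873

D_KL(P||Q) = 1.14162 - 0.03947 - 0.05496 + 0.42873 = 1.47592 ≈ 1.4759 bits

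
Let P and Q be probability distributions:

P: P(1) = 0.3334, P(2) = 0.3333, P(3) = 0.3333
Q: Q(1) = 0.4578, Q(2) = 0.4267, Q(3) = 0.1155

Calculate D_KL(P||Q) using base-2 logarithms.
0.2383 bits

D_KL(P||Q) = Σ P(x) log₂(P(x)/Q(x))

Computing term by term:
  P(1)·log₂(P(1)/Q(1)) = 0.3334·log₂(0.3334/0.4578) = -0.15252
  P(2)·log₂(P(2)/Q(2)) = 0.3333·log₂(0.3333/0.4267) = -0.11879
  P(3)·log₂(P(3)/Q(3)) = 0.3333·log₂(0.3333/0.1155) = 0.50959

D_KL(P||Q) = -0.15252 - 0.11879 + 0.50959 = 0.23828 ≈ 0.2383 bits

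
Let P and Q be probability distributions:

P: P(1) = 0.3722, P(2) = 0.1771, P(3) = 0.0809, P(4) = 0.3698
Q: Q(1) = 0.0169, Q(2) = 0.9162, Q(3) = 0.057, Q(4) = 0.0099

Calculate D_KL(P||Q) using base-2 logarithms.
3.2129 bits

D_KL(P||Q) = Σ P(x) log₂(P(x)/Q(x))

Computing term by term:
  P(1)·log₂(P(1)/Q(1)) = 0.3722·log₂(0.3722/0.0169) = 1.66038
  P(2)·log₂(P(2)/Q(2)) = 0.1771·log₂(0.1771/0.9162) = -0.41992
  P(3)·log₂(P(3)/Q(3)) = 0.0809·log₂(0.0809/0.057) = 0.04087
  P(4)·log₂(P(4)/Q(4)) = 0.3698·log₂(0.3698/0.0099) = 1.93153

D_KL(P||Q) = 1.66038 - 0.41992 + 0.04087 + 1.93153 = 3.21286 ≈ 3.2129 bits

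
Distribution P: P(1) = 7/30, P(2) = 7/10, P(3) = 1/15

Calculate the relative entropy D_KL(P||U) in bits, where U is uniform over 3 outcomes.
0.4744 bits

U(i) = 1/3 for all i

D_KL(P||U) = Σ P(x) log₂(P(x) / (1/3))
           = Σ P(x) log₂(P(x)) + log₂(3)
           = log₂(3) - H(P)

H(P) = -Σ P(x) log₂(P(x)):
  -P(1)·log₂(P(1)) = -(7/30)·log₂(7/30) = 0.48989
  -P(2)·log₂(P(2)) = -(7/10)·log₂(7/10) = 0.36020
  -P(3)·log₂(P(3)) = -(1/15)·log₂(1/15) = 0.26046
H(P) = 0.48989 + 0.36020 + 0.26046 = 1.11055 bits

log₂(3) = 1.58496 bits

D_KL(P||U) = 1.58496 - 1.11055 = 0.47441 ≈ 0.4744 bits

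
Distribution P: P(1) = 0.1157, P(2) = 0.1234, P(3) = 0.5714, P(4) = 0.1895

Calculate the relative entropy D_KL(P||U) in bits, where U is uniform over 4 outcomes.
0.3514 bits

U(i) = 1/4 for all i

D_KL(P||U) = Σ P(x) log₂(P(x) / (1/4))
           = Σ P(x) log₂(P(x)) + log₂(4)
           = log₂(4) - H(P)

H(P) = -Σ P(x) log₂(P(x)):
  -P(1)·log₂(P(1)) = -(0.1157)·log₂(0.1157) = 0.36001
  -P(2)·log₂(P(2)) = -(0.1234)·log₂(0.1234) = 0.37249
  -P(3)·log₂(P(3)) = -(0.5714)·log₂(0.5714) = 0.46136
  -P(4)·log₂(P(4)) = -(0.1895)·log₂(0.1895) = 0.45475
H(P) = 0.36001 + 0.37249 + 0.46136 + 0.45475 = 1.64861 bits

log₂(4) = 2.00000 bits

D_KL(P||U) = 2.00000 - 1.64861 = 0.35139 ≈ 0.3514 bits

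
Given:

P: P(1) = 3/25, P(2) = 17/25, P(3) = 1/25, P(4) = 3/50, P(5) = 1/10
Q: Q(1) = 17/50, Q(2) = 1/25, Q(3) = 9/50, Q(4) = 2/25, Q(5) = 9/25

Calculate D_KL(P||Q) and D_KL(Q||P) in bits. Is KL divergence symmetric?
D_KL(P||Q) = 2.3027 bits, D_KL(Q||P) = 1.4364 bits. No, KL divergence is not symmetric.

D_KL(P||Q) = Σ P(x) log₂(P(x)/Q(x))

Computing term by term:
  P(1)·log₂(P(1)/Q(1)) = (3/25)·log₂((3/25)/(17/50)) = -0.18030
  P(2)·log₂(P(2)/Q(2)) = (17/25)·log₂((17/25)/(1/25)) = 2.77947
  P(3)·log₂(P(3)/Q(3)) = (1/25)·log₂((1/25)/(9/50)) = -0.08680
  P(4)·log₂(P(4)/Q(4)) = (3/50)·log₂((3/50)/(2/25)) = -0.02490
  P(5)·log₂(P(5)/Q(5)) = (1/10)·log₂((1/10)/(9/25)) = -0.18480

D_KL(P||Q) = -0.18030 + 2.77947 - 0.08680 - 0.02490 - 0.18480 = 2.30267 ≈ 2.3027 bits

D_KL(Q||P) = Σ Q(x) log₂(Q(x)/P(x))

Computing term by term:
  Q(1)·log₂(Q(1)/P(1)) = (17/50)·log₂((17/50)/(3/25)) = 0.51085
  Q(2)·log₂(Q(2)/P(2)) = (1/25)·log₂((1/25)/(17/25)) = -0.16350
  Q(3)·log₂(Q(3)/P(3)) = (9/50)·log₂((9/50)/(1/25)) = 0.39059
  Q(4)·log₂(Q(4)/P(4)) = (2/25)·log₂((2/25)/(3/50)) = 0.03320
  Q(5)·log₂(Q(5)/P(5)) = (9/25)·log₂((9/25)/(1/10)) = 0.66528

D_KL(Q||P) = 0.51085 - 0.16350 + 0.39059 + 0.03320 + 0.66528 = 1.43642 ≈ 1.4364 bits

These are NOT equal (difference: 0.8663 bits). KL divergence is asymmetric: D_KL(P||Q) ≠ D_KL(Q||P) in general.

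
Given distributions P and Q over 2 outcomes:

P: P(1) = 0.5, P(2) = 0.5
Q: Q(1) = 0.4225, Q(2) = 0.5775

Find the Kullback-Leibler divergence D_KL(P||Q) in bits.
0.0175 bits

D_KL(P||Q) = Σ P(x) log₂(P(x)/Q(x))

Computing term by term:
  P(1)·log₂(P(1)/Q(1)) = 0.5·log₂(0.5/0.4225) = 0.12149
  P(2)·log₂(P(2)/Q(2)) = 0.5·log₂(0.5/0.5775) = -0.10395

D_KL(P||Q) = 0.12149 - 0.10395 = 0.01754 ≈ 0.0175 bits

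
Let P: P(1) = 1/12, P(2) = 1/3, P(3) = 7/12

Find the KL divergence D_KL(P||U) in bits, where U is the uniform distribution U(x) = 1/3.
0.3043 bits

U(i) = 1/3 for all i

D_KL(P||U) = Σ P(x) log₂(P(x) / (1/3))
           = Σ P(x) log₂(P(x)) + log₂(3)
           = log₂(3) - H(P)

H(P) = -Σ P(x) log₂(P(x)):
  -P(1)·log₂(P(1)) = -(1/12)·log₂(1/12) = 0.29875
  -P(2)·log₂(P(2)) = -(1/3)·log₂(1/3) = 0.52832
  -P(3)·log₂(P(3)) = -(7/12)·log₂(7/12) = 0.45360
H(P) = 0.29875 + 0.52832 + 0.45360 = 1.28067 bits

log₂(3) = 1.58496 bits

D_KL(P||U) = 1.58496 - 1.28067 = 0.30429 ≈ 0.3043 bits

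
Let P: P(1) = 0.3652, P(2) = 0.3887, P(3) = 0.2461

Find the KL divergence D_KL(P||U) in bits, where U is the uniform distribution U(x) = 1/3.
0.0266 bits

U(i) = 1/3 for all i

D_KL(P||U) = Σ P(x) log₂(P(x) / (1/3))
           = Σ P(x) log₂(P(x)) + log₂(3)
           = log₂(3) - H(P)

H(P) = -Σ P(x) log₂(P(x)):
  -P(1)·log₂(P(1)) = -(0.3652)·log₂(0.3652) = 0.53072
  -P(2)·log₂(P(2)) = -(0.3887)·log₂(0.3887) = 0.52990
  -P(3)·log₂(P(3)) = -(0.2461)·log₂(0.2461) = 0.49778
H(P) = 0.53072 + 0.52990 + 0.49778 = 1.55840 bits

log₂(3) = 1.58496 bits

D_KL(P||U) = 1.58496 - 1.55840 = 0.02656 ≈ 0.0266 bits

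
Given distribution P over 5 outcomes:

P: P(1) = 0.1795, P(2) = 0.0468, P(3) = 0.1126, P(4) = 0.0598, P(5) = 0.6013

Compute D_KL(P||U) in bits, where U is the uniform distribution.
0.6314 bits

U(i) = 1/5 for all i

D_KL(P||U) = Σ P(x) log₂(P(x) / (1/5))
           = Σ P(x) log₂(P(x)) + log₂(5)
           = log₂(5) - H(P)

H(P) = -Σ P(x) log₂(P(x)):
  -P(1)·log₂(P(1)) = -(0.1795)·log₂(0.1795) = 0.44479
  -P(2)·log₂(P(2)) = -(0.0468)·log₂(0.0468) = 0.20673
  -P(3)·log₂(P(3)) = -(0.1126)·log₂(0.1126) = 0.35477
  -P(4)·log₂(P(4)) = -(0.0598)·log₂(0.0598) = 0.24301
  -P(5)·log₂(P(5)) = -(0.6013)·log₂(0.6013) = 0.44126
H(P) = 0.44479 + 0.20673 + 0.35477 + 0.24301 + 0.44126 = 1.69056 bits

log₂(5) = 2.32193 bits

D_KL(P||U) = 2.32193 - 1.69056 = 0.63137 ≈ 0.6314 bits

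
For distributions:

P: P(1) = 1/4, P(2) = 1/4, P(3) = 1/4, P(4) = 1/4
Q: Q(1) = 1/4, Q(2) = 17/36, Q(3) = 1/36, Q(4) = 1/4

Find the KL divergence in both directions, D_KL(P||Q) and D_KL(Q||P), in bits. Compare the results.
D_KL(P||Q) = 0.5631 bits, D_KL(Q||P) = 0.3452 bits. D_KL(P||Q) is larger than D_KL(Q||P) by 0.2179 bits; the two directions differ.

D_KL(P||Q) = Σ P(x) log₂(P(x)/Q(x))

Computing term by term:
  P(1)·log₂(P(1)/Q(1)) = (1/4)·log₂((1/4)/(1/4)) = 0.00000
  P(2)·log₂(P(2)/Q(2)) = (1/4)·log₂((1/4)/(17/36)) = -0.22938
  P(3)·log₂(P(3)/Q(3)) = (1/4)·log₂((1/4)/(1/36)) = 0.79248
  P(4)·log₂(P(4)/Q(4)) = (1/4)·log₂((1/4)/(1/4)) = 0.00000

D_KL(P||Q) = 0.00000 - 0.22938 + 0.79248 + 0.00000 = 0.56310 ≈ 0.5631 bits

D_KL(Q||P) = Σ Q(x) log₂(Q(x)/P(x))

Computing term by term:
  Q(1)·log₂(Q(1)/P(1)) = (1/4)·log₂((1/4)/(1/4)) = 0.00000
  Q(2)·log₂(Q(2)/P(2)) = (17/36)·log₂((17/36)/(1/4)) = 0.43328
  Q(3)·log₂(Q(3)/P(3)) = (1/36)·log₂((1/36)/(1/4)) = -0.08805
  Q(4)·log₂(Q(4)/P(4)) = (1/4)·log₂((1/4)/(1/4)) = 0.00000

D_KL(Q||P) = 0.00000 + 0.43328 - 0.08805 + 0.00000 = 0.34523 ≈ 0.3452 bits

These are NOT equal (difference: 0.2179 bits). KL divergence is asymmetric: D_KL(P||Q) ≠ D_KL(Q||P) in general.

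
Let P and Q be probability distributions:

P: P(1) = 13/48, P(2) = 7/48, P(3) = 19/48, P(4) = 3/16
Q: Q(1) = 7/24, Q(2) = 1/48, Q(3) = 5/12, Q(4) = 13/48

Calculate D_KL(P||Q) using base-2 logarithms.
0.2517 bits

D_KL(P||Q) = Σ P(x) log₂(P(x)/Q(x))

Computing term by term:
  P(1)·log₂(P(1)/Q(1)) = (13/48)·log₂((13/48)/(7/24)) = -0.02896
  P(2)·log₂(P(2)/Q(2)) = (7/48)·log₂((7/48)/(1/48)) = 0.40941
  P(3)·log₂(P(3)/Q(3)) = (19/48)·log₂((19/48)/(5/12)) = -0.02929
  P(4)·log₂(P(4)/Q(4)) = (3/16)·log₂((3/16)/(13/48)) = -0.09947

D_KL(P||Q) = -0.02896 + 0.40941 - 0.02929 - 0.09947 = 0.25169 ≈ 0.2517 bits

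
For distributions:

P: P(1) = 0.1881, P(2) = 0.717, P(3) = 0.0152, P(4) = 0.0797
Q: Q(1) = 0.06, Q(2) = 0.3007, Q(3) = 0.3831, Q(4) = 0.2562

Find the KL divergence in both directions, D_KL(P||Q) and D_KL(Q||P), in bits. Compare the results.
D_KL(P||Q) = 1.0039 bits, D_KL(Q||P) = 1.7393 bits. D_KL(Q||P) is larger than D_KL(P||Q) by 0.7354 bits; the two directions differ.

D_KL(P||Q) = Σ P(x) log₂(P(x)/Q(x))

Computing term by term:
  P(1)·log₂(P(1)/Q(1)) = 0.1881·log₂(0.1881/0.06) = 0.31008
  P(2)·log₂(P(2)/Q(2)) = 0.717·log₂(0.717/0.3007) = 0.89887
  P(3)·log₂(P(3)/Q(3)) = 0.0152·log₂(0.0152/0.3831) = -0.07076
  P(4)·log₂(P(4)/Q(4)) = 0.0797·log₂(0.0797/0.2562) = -0.13426

D_KL(P||Q) = 0.31008 + 0.89887 - 0.07076 - 0.13426 = 1.00393 ≈ 1.0039 bits

D_KL(Q||P) = Σ Q(x) log₂(Q(x)/P(x))

Computing term by term:
  Q(1)·log₂(Q(1)/P(1)) = 0.06·log₂(0.06/0.1881) = -0.09891
  Q(2)·log₂(Q(2)/P(2)) = 0.3007·log₂(0.3007/0.717) = -0.37697
  Q(3)·log₂(Q(3)/P(3)) = 0.3831·log₂(0.3831/0.0152) = 1.78355
  Q(4)·log₂(Q(4)/P(4)) = 0.2562·log₂(0.2562/0.0797) = 0.43160

D_KL(Q||P) = -0.09891 - 0.37697 + 1.78355 + 0.43160 = 1.73927 ≈ 1.7393 bits

These are NOT equal (difference: 0.7354 bits). KL divergence is asymmetric: D_KL(P||Q) ≠ D_KL(Q||P) in general.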